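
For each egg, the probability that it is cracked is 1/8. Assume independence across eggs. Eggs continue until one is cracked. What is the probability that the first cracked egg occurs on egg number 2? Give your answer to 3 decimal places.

0.109

Geometric (trials to first success), p = 0.125.
P(Y = 2) = (1−p)^1 · p = 0.875 · 0.125 = 0.10938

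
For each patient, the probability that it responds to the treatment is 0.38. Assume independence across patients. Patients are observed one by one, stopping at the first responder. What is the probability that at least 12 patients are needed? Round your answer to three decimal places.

Y = number of patients to the first success; geometric, p = 0.38.
P(Y > 11) = P(first 11 all fail) = (1−p)^11 = 0.00520

0.005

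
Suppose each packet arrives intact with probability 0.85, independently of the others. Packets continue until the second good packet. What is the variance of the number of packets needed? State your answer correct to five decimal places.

0.41522

Y = total packets until the second success; negative binomial with r=2, p=0.85.
Var(Y) = r(1−p)/p² = 2·0.15 / 0.85² = 0.4152249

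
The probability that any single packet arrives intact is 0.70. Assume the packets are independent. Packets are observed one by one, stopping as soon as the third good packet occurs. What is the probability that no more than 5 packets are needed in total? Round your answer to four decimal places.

Finishing within 5 packets ⇔ at least 3 successes in the first 5. With X ~ Binomial(5, 0.70), P(Y ≤ 5) = 1 − P(X ≤ 2).
  k=0: C(5,0)·0.70^0·0.30^5 = 0.002430
  k=1: C(5,1)·0.70^1·0.30^4 = 0.028350
  k=2: C(5,2)·0.70^2·0.30^3 = 0.132300
1 − 0.163080 = 0.836920

0.8369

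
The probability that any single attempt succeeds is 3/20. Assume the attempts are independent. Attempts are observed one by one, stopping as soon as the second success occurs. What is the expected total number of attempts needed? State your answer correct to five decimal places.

Y = total attempts until the second success; negative binomial with r=2, p=0.15.
E[Y] = r / p = 2 / 0.15 = 13.3333333

13.33333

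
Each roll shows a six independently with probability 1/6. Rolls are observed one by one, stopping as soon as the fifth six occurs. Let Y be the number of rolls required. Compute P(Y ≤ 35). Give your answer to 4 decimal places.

0.7157

Finishing within 35 rolls ⇔ at least 5 successes in the first 35. With X ~ Binomial(35, 0.166667), P(Y ≤ 35) = 1 − P(X ≤ 4).
  k=0: C(35,0)·0.166667^0·0.833333^35 = 0.001693
  k=1: C(35,1)·0.166667^1·0.833333^34 = 0.011851
  k=2: C(35,2)·0.166667^2·0.833333^33 = 0.040293
  k=3: C(35,3)·0.166667^3·0.833333^32 = 0.088645
  k=4: C(35,4)·0.166667^4·0.833333^31 = 0.141833
1 − 0.284315 = 0.715685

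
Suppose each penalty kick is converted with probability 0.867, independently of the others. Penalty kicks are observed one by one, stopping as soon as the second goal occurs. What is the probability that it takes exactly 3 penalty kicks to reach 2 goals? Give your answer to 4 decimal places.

Y = trial on which the second success occurs; negative binomial, r=2, p=0.867.
P(Y=3) = C(2,1) · p^2 · (1−p)^1
= 2 · 0.75169 · 0.133 = 0.199949

0.1999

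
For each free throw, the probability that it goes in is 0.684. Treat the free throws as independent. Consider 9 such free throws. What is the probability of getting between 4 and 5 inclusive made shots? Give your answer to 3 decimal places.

0.275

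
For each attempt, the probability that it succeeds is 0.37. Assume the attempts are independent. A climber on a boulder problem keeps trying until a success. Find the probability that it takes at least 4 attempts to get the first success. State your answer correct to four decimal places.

Y = number of attempts to the first success; geometric, p = 0.37.
P(Y > 3) = P(first 3 all fail) = (1−p)^3 = 0.250047

0.2500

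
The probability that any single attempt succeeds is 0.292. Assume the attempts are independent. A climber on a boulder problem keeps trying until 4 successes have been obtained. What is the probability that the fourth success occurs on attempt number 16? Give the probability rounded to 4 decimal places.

Y = trial on which the fourth success occurs; negative binomial, r=4, p=0.292.
P(Y=16) = C(15,3) · p^4 · (1−p)^12
= 455 · 0.0072699 · 0.015864 = 0.052474

0.0525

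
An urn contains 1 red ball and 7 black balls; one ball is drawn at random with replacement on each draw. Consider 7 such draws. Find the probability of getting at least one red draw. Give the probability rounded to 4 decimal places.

P(at least one) = 1 − P(none) = 1 − (1 − 0.125)^7
= 1 − 0.392696 = 0.607304

0.6073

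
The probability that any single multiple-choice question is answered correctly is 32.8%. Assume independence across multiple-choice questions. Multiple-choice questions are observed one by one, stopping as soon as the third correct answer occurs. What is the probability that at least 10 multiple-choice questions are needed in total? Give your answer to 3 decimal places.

Needing more than 9 multiple-choice questions ⇔ fewer than 3 successes in the first 9. With X ~ Binomial(9, 0.328), P(Y > 9) = P(X ≤ 2).
  k=0: C(9,0)·0.328^0·0.672^9 = 0.02795
  k=1: C(9,1)·0.328^1·0.672^8 = 0.12276
  k=2: C(9,2)·0.328^2·0.672^7 = 0.23968
P(X ≤ 2) = 0.39039

0.390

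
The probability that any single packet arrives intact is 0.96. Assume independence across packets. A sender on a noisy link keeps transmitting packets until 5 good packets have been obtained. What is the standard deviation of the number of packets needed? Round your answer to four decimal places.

0.4658

Y = total packets until the fifth success; negative binomial with r=5, p=0.96.
SD(Y) = √[r(1−p)/p²] = √(0.217014) = 0.465847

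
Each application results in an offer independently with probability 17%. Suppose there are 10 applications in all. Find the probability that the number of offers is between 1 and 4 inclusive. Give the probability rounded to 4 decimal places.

X ~ Binomial(10, 0.17); P(1 ≤ X ≤ 4) = Σ C(10,k) p^k (1−p)^(10−k) over k:
  k=1: C(10,1)·0.17^1·0.83^9 = 0.317798
  k=2: C(10,2)·0.17^2·0.83^8 = 0.292911
  k=3: C(10,3)·0.17^3·0.83^7 = 0.159983
  k=4: C(10,4)·0.17^4·0.83^6 = 0.057343
Total = 0.828036

0.8280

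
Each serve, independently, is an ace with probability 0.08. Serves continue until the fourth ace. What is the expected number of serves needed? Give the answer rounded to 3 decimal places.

50.000

Y = total serves until the fourth success; negative binomial with r=4, p=0.08.
E[Y] = r / p = 4 / 0.08 = 50.00000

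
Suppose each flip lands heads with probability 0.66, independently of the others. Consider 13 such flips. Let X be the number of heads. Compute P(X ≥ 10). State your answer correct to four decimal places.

0.3043

X ~ Binomial(13, 0.66); P(X ≥ 10) = Σ C(13,k) p^k (1−p)^(13−k) over k:
  k=10: C(13,10)·0.66^10·0.34^3 = 0.176296
  k=11: C(13,11)·0.66^11·0.34^2 = 0.093333
  k=12: C(13,12)·0.66^12·0.34^1 = 0.030196
  k=13: C(13,13)·0.66^13·0.34^0 = 0.004509
Total = 0.304334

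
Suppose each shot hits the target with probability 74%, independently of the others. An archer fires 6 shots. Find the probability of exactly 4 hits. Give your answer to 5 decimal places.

X ~ Binomial(n=6, p=0.74).
P(X=4) = C(6,4) · p^4 · (1−p)^2
= 15 · 0.29987 · 0.0676 = 0.3040639

0.30406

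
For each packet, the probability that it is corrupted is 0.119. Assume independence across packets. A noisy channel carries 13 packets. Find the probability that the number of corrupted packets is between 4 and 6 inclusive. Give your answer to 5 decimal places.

X ~ Binomial(13, 0.119); P(4 ≤ X ≤ 6) = Σ C(13,k) p^k (1−p)^(13−k) over k:
  k=4: C(13,4)·0.119^4·0.881^9 = 0.0458434
  k=5: C(13,5)·0.119^5·0.881^8 = 0.0111460
  k=6: C(13,6)·0.119^6·0.881^7 = 0.0020074
Total = 0.0589969

0.05900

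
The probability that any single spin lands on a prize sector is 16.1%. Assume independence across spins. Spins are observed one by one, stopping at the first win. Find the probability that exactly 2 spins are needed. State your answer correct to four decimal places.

Geometric (trials to first success), p = 0.161.
P(Y = 2) = (1−p)^1 · p = 0.839 · 0.161 = 0.135079

0.1351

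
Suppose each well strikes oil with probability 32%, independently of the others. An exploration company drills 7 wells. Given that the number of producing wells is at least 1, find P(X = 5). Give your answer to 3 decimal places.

0.035

X ~ Binomial(7, 0.32). Want P(X=5 | X≥1) = P(X=5) / P(X≥1).
P(X=5) = C(7,5)·0.32^5·0.68^2 = 0.03258
P(X≥1) = 1 − 0.06723 = 0.93277
Ratio = 0.03258 / 0.93277 = 0.03493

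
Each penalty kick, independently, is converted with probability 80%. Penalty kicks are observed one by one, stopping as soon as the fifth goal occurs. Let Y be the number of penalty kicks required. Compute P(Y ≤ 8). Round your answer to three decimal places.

Finishing within 8 penalty kicks ⇔ at least 5 successes in the first 8. With X ~ Binomial(8, 0.80), P(Y ≤ 8) = 1 − P(X ≤ 4).
  k=0: C(8,0)·0.80^0·0.20^8 = 0.00000
  k=1: C(8,1)·0.80^1·0.20^7 = 0.00008
  k=2: C(8,2)·0.80^2·0.20^6 = 0.00115
  k=3: C(8,3)·0.80^3·0.20^5 = 0.00918
  k=4: C(8,4)·0.80^4·0.20^4 = 0.04588
1 − 0.05628 = 0.94372

0.944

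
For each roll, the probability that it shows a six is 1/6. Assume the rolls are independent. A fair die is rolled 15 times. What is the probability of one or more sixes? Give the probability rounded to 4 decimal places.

P(at least one) = 1 − P(none) = 1 − (1 − 0.166667)^15
= 1 − 0.064905 = 0.935095

0.9351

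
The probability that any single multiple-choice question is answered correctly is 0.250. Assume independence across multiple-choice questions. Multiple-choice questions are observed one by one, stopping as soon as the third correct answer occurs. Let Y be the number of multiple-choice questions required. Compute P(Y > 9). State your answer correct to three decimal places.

Needing more than 9 multiple-choice questions ⇔ fewer than 3 successes in the first 9. With X ~ Binomial(9, 0.25), P(Y > 9) = P(X ≤ 2).
  k=0: C(9,0)·0.25^0·0.75^9 = 0.07508
  k=1: C(9,1)·0.25^1·0.75^8 = 0.22525
  k=2: C(9,2)·0.25^2·0.75^7 = 0.30034
P(X ≤ 2) = 0.60068

0.601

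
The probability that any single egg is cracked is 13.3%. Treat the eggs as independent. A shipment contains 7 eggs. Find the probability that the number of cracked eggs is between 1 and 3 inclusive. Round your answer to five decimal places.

0.62393

X ~ Binomial(7, 0.133); P(1 ≤ X ≤ 3) = Σ C(7,k) p^k (1−p)^(7−k) over k:
  k=1: C(7,1)·0.133^1·0.867^6 = 0.3954251
  k=2: C(7,2)·0.133^2·0.867^5 = 0.1819777
  k=3: C(7,3)·0.133^3·0.867^4 = 0.0465264
Total = 0.6239292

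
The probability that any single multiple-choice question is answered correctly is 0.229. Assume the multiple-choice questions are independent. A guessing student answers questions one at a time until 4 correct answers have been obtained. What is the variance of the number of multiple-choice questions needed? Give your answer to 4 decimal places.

Y = total multiple-choice questions until the fourth success; negative binomial with r=4, p=0.229.
Var(Y) = r(1−p)/p² = 4·0.771 / 0.229² = 58.808947

58.8089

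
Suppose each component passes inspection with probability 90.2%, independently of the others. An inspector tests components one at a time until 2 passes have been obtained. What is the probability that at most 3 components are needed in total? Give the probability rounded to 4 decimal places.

0.9731

Finishing within 3 components ⇔ at least 2 successes in the first 3. With X ~ Binomial(3, 0.902), P(Y ≤ 3) = 1 − P(X ≤ 1).
  k=0: C(3,0)·0.902^0·0.098^3 = 0.000941
  k=1: C(3,1)·0.902^1·0.098^2 = 0.025988
1 − 0.026930 = 0.973070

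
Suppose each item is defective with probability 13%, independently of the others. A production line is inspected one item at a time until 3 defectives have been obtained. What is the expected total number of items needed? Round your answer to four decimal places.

23.0769

Y = total items until the third success; negative binomial with r=3, p=0.13.
E[Y] = r / p = 3 / 0.13 = 23.076923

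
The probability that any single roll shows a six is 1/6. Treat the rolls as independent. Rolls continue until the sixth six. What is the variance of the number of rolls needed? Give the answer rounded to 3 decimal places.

180.000

Y = total rolls until the sixth success; negative binomial with r=6, p=0.166667.
Var(Y) = r(1−p)/p² = 6·0.833333 / 0.166667² = 180.00000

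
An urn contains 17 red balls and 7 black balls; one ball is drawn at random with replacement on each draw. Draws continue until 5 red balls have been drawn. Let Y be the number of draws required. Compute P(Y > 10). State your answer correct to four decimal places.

Needing more than 10 draws ⇔ fewer than 5 successes in the first 10. With X ~ Binomial(10, 0.708333), P(Y > 10) = P(X ≤ 4).
  k=0: C(10,0)·0.708333^0·0.291667^10 = 0.000004
  k=1: C(10,1)·0.708333^1·0.291667^9 = 0.000108
  k=2: C(10,2)·0.708333^2·0.291667^8 = 0.001182
  k=3: C(10,3)·0.708333^3·0.291667^7 = 0.007658
  k=4: C(10,4)·0.708333^4·0.291667^6 = 0.032545
P(X ≤ 4) = 0.041498

0.0415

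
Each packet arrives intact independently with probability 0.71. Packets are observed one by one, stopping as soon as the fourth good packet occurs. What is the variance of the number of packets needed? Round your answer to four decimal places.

2.3011

Y = total packets until the fourth success; negative binomial with r=4, p=0.71.
Var(Y) = r(1−p)/p² = 4·0.29 / 0.71² = 2.301131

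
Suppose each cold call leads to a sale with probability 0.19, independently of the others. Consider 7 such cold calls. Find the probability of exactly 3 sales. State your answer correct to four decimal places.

0.1033

X ~ Binomial(n=7, p=0.19).
P(X=3) = C(7,3) · p^3 · (1−p)^4
= 35 · 0.006859 · 0.43047 = 0.103340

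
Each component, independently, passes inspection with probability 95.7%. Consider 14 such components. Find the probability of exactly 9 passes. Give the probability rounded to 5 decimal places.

0.00020

X ~ Binomial(n=14, p=0.957).
P(X=9) = C(14,9) · p^9 · (1−p)^5
= 2002 · 0.6733 · 1.4701e-07 = 0.0001982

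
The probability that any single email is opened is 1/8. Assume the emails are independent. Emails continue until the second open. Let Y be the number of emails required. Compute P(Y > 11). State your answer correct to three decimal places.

Needing more than 11 emails ⇔ fewer than 2 successes in the first 11. With X ~ Binomial(11, 0.125), P(Y > 11) = P(X ≤ 1).
  k=0: C(11,0)·0.125^0·0.875^11 = 0.23019
  k=1: C(11,1)·0.125^1·0.875^10 = 0.36173
P(X ≤ 1) = 0.59192

0.592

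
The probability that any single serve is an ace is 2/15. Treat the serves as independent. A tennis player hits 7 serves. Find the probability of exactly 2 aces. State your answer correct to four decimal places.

0.1825

X ~ Binomial(n=7, p=0.133333).
P(X=2) = C(7,2) · p^2 · (1−p)^5
= 21 · 0.017778 · 0.48895 = 0.182540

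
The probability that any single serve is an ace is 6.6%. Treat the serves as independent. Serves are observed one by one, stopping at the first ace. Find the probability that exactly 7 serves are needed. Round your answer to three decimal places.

0.044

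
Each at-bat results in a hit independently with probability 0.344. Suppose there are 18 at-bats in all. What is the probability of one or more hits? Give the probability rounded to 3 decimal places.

0.999

P(at least one) = 1 − P(none) = 1 − (1 − 0.344)^18
= 1 − 0.00051 = 0.99949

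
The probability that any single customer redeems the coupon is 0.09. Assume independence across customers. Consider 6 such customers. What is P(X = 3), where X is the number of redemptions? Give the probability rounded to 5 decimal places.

X ~ Binomial(n=6, p=0.09).
P(X=3) = C(6,3) · p^3 · (1−p)^3
= 20 · 0.000729 · 0.75357 = 0.0109871

0.01099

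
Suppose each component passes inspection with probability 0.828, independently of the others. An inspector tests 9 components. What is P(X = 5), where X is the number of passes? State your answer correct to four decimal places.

0.0429

X ~ Binomial(n=9, p=0.828).
P(X=5) = C(9,5) · p^5 · (1−p)^4
= 126 · 0.38918 · 0.00087521 = 0.042918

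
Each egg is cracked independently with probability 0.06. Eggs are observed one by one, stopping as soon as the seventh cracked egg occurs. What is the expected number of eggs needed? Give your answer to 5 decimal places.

116.66667

Y = total eggs until the seventh success; negative binomial with r=7, p=0.06.
E[Y] = r / p = 7 / 0.06 = 116.6666667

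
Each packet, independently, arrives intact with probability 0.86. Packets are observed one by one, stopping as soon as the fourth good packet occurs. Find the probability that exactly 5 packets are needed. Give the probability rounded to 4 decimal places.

0.3063

Y = trial on which the fourth success occurs; negative binomial, r=4, p=0.86.
P(Y=5) = C(4,3) · p^4 · (1−p)^1
= 4 · 0.54701 · 0.14 = 0.306325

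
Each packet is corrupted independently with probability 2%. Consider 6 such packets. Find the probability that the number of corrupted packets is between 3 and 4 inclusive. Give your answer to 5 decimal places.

0.00015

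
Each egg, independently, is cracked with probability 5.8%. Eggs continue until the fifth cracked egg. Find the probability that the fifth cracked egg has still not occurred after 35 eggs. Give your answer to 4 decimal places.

0.9501

Needing more than 35 eggs ⇔ fewer than 5 successes in the first 35. With X ~ Binomial(35, 0.058), P(Y > 35) = P(X ≤ 4).
  k=0: C(35,0)·0.058^0·0.942^35 = 0.123533
  k=1: C(35,1)·0.058^1·0.942^34 = 0.266211
  k=2: C(35,2)·0.058^2·0.942^33 = 0.278646
  k=3: C(35,3)·0.058^3·0.942^32 = 0.188722
  k=4: C(35,4)·0.058^4·0.942^31 = 0.092959
P(X ≤ 4) = 0.950071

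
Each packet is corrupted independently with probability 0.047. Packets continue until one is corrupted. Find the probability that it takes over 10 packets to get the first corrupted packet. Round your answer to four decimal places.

Y = number of packets to the first success; geometric, p = 0.047.
P(Y > 10) = P(first 10 all fail) = (1−p)^10 = 0.617915

0.6179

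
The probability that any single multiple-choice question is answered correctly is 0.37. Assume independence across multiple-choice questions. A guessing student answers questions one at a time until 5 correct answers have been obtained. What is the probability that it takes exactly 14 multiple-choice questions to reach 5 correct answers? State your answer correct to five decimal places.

0.07751

Y = trial on which the fifth success occurs; negative binomial, r=5, p=0.37.
P(Y=14) = C(13,4) · p^5 · (1−p)^9
= 715 · 0.0069344 · 0.015634 = 0.0775139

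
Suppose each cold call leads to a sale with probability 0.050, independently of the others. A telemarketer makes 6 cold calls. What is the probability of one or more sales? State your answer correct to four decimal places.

P(at least one) = 1 − P(none) = 1 − (1 − 0.05)^6
= 1 − 0.735092 = 0.264908

0.2649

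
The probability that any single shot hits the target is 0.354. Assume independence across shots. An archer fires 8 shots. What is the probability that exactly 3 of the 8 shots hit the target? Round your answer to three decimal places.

X ~ Binomial(n=8, p=0.354).
P(X=3) = C(8,3) · p^3 · (1−p)^5
= 56 · 0.044362 · 0.1125 = 0.27949

0.279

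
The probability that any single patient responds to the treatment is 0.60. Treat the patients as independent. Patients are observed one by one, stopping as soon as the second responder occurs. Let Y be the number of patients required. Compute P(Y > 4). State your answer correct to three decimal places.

Needing more than 4 patients ⇔ fewer than 2 successes in the first 4. With X ~ Binomial(4, 0.60), P(Y > 4) = P(X ≤ 1).
  k=0: C(4,0)·0.60^0·0.40^4 = 0.02560
  k=1: C(4,1)·0.60^1·0.40^3 = 0.15360
P(X ≤ 1) = 0.17920

0.179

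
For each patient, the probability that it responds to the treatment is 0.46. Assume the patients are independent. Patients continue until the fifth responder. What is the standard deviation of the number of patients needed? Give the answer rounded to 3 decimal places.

Y = total patients until the fifth success; negative binomial with r=5, p=0.46.
SD(Y) = √[r(1−p)/p²] = √(12.75992) = 3.57210

3.572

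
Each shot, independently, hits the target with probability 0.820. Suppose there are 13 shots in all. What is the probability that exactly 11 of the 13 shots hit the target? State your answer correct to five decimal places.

0.28483

X ~ Binomial(n=13, p=0.82).
P(X=11) = C(13,11) · p^11 · (1−p)^2
= 78 · 0.11271 · 0.0324 = 0.2848341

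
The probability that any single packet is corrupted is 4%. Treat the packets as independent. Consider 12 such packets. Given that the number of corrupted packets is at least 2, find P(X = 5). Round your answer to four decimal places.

0.0008

X ~ Binomial(12, 0.04). Want P(X=5 | X≥2) = P(X=5) / P(X≥2).
P(X=5) = C(12,5)·0.04^5·0.96^7 = 0.000061
P(X≥2) = 1 − 0.612710 − 0.306355 = 0.080935
Ratio = 0.000061 / 0.080935 = 0.000753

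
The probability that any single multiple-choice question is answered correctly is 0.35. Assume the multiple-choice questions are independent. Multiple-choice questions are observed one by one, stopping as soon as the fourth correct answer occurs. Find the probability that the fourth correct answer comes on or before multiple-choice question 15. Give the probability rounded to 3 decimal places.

Finishing within 15 multiple-choice questions ⇔ at least 4 successes in the first 15. With X ~ Binomial(15, 0.35), P(Y ≤ 15) = 1 − P(X ≤ 3).
  k=0: C(15,0)·0.35^0·0.65^15 = 0.00156
  k=1: C(15,1)·0.35^1·0.65^14 = 0.01262
  k=2: C(15,2)·0.35^2·0.65^13 = 0.04756
  k=3: C(15,3)·0.35^3·0.65^12 = 0.11096
1 − 0.17270 = 0.82730

0.827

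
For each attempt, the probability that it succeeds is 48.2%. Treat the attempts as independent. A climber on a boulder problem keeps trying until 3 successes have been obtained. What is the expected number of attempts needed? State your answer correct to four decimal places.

Y = total attempts until the third success; negative binomial with r=3, p=0.482.
E[Y] = r / p = 3 / 0.482 = 6.224066

6.2241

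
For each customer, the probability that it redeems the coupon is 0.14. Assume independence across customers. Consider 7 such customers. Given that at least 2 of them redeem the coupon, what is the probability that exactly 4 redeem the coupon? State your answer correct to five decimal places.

0.03346

X ~ Binomial(7, 0.14). Want P(X=4 | X≥2) = P(X=4) / P(X≥2).
P(X=4) = C(7,4)·0.14^4·0.86^3 = 0.0085522
P(X≥2) = 1 − 0.3479278 − 0.3964759 = 0.2555963
Ratio = 0.0085522 / 0.2555963 = 0.0334596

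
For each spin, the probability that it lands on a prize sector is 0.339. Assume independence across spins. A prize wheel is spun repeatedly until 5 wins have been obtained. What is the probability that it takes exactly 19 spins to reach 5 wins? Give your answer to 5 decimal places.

Y = trial on which the fifth success occurs; negative binomial, r=5, p=0.339.
P(Y=19) = C(18,4) · p^5 · (1−p)^14
= 3060 · 0.0044771 · 0.0030396 = 0.0416428

0.04164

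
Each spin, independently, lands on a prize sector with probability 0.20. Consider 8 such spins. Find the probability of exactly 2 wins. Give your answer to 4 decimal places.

0.2936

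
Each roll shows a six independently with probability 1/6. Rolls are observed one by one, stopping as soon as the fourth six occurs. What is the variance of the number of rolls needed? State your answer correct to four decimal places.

Y = total rolls until the fourth success; negative binomial with r=4, p=0.166667.
Var(Y) = r(1−p)/p² = 4·0.833333 / 0.166667² = 120.000000

120.0000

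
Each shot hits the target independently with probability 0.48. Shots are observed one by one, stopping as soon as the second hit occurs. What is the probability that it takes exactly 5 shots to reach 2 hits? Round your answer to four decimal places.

0.1296

Y = trial on which the second success occurs; negative binomial, r=2, p=0.48.
P(Y=5) = C(4,1) · p^2 · (1−p)^3
= 4 · 0.2304 · 0.14061 = 0.129584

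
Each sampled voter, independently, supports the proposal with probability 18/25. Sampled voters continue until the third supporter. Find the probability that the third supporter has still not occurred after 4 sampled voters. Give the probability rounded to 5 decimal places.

0.31322

Needing more than 4 sampled voters ⇔ fewer than 3 successes in the first 4. With X ~ Binomial(4, 0.72), P(Y > 4) = P(X ≤ 2).
  k=0: C(4,0)·0.72^0·0.28^4 = 0.0061466
  k=1: C(4,1)·0.72^1·0.28^3 = 0.0632218
  k=2: C(4,2)·0.72^2·0.28^2 = 0.2438554
P(X ≤ 2) = 0.3132237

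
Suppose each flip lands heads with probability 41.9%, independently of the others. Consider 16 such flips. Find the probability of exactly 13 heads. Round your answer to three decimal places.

0.001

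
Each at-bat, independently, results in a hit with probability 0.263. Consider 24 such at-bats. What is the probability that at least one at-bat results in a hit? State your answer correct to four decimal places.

P(at least one) = 1 − P(none) = 1 − (1 − 0.263)^24
= 1 − 0.000660 = 0.999340

0.9993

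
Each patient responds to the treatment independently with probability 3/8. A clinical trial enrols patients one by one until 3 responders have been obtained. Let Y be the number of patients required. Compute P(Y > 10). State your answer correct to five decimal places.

Needing more than 10 patients ⇔ fewer than 3 successes in the first 10. With X ~ Binomial(10, 0.375), P(Y > 10) = P(X ≤ 2).
  k=0: C(10,0)·0.375^0·0.625^10 = 0.0090949
  k=1: C(10,1)·0.375^1·0.625^9 = 0.0545697
  k=2: C(10,2)·0.375^2·0.625^8 = 0.1473381
P(X ≤ 2) = 0.2110028

0.21100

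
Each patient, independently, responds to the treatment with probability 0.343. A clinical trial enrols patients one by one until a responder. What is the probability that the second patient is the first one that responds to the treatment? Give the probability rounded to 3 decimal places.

0.225

Geometric (trials to first success), p = 0.343.
P(Y = 2) = (1−p)^1 · p = 0.657 · 0.343 = 0.22535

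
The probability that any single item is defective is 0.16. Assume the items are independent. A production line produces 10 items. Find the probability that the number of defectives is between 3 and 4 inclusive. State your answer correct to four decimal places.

0.1934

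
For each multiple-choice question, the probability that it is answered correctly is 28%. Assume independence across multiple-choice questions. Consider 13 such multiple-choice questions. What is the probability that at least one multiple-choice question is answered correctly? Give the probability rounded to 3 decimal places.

0.986

P(at least one) = 1 − P(none) = 1 − (1 − 0.28)^13
= 1 − 0.01397 = 0.98603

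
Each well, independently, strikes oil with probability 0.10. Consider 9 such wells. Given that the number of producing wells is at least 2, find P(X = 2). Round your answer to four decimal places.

0.7647

X ~ Binomial(9, 0.10). Want P(X=2 | X≥2) = P(X=2) / P(X≥2).
P(X=2) = C(9,2)·0.10^2·0.90^7 = 0.172187
P(X≥2) = 1 − 0.387420 − 0.387420 = 0.225159
Ratio = 0.172187 / 0.225159 = 0.764735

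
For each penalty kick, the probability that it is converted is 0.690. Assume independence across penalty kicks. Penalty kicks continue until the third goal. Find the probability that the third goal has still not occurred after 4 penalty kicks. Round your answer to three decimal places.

Needing more than 4 penalty kicks ⇔ fewer than 3 successes in the first 4. With X ~ Binomial(4, 0.69), P(Y > 4) = P(X ≤ 2).
  k=0: C(4,0)·0.69^0·0.31^4 = 0.00924
  k=1: C(4,1)·0.69^1·0.31^3 = 0.08222
  k=2: C(4,2)·0.69^2·0.31^2 = 0.27452
P(X ≤ 2) = 0.36598

0.366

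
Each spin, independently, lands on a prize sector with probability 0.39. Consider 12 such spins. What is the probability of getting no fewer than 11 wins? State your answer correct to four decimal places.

0.0002

X ~ Binomial(12, 0.39); P(X ≥ 11) = Σ C(12,k) p^k (1−p)^(12−k) over k:
  k=11: C(12,11)·0.39^11·0.61^1 = 0.000232
  k=12: C(12,12)·0.39^12·0.61^0 = 0.000012
Total = 0.000245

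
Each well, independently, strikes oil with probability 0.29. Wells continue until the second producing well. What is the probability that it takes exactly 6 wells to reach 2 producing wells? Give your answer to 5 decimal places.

Y = trial on which the second success occurs; negative binomial, r=2, p=0.29.
P(Y=6) = C(5,1) · p^2 · (1−p)^4
= 5 · 0.0841 · 0.25412 = 0.1068561

0.10686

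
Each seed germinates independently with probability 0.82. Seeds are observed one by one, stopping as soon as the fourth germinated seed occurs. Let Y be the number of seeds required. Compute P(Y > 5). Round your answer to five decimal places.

0.22235

Needing more than 5 seeds ⇔ fewer than 4 successes in the first 5. With X ~ Binomial(5, 0.82), P(Y > 5) = P(X ≤ 3).
  k=0: C(5,0)·0.82^0·0.18^5 = 0.0001890
  k=1: C(5,1)·0.82^1·0.18^4 = 0.0043040
  k=2: C(5,2)·0.82^2·0.18^3 = 0.0392144
  k=3: C(5,3)·0.82^3·0.18^2 = 0.1786432
P(X ≤ 3) = 0.2223506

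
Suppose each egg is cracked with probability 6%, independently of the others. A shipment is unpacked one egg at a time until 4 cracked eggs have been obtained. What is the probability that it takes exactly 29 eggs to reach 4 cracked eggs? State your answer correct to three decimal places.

0.009

Y = trial on which the fourth success occurs; negative binomial, r=4, p=0.06.
P(Y=29) = C(28,3) · p^4 · (1−p)^25
= 3276 · 1.296e-05 · 0.21291 = 0.00904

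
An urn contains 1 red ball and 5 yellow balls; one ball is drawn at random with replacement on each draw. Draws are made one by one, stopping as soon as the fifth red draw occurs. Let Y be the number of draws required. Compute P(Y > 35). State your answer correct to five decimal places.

Needing more than 35 draws ⇔ fewer than 5 successes in the first 35. With X ~ Binomial(35, 0.166667), P(Y > 35) = P(X ≤ 4).
  k=0: C(35,0)·0.166667^0·0.833333^35 = 0.0016930
  k=1: C(35,1)·0.166667^1·0.833333^34 = 0.0118510
  k=2: C(35,2)·0.166667^2·0.833333^33 = 0.0402933
  k=3: C(35,3)·0.166667^3·0.833333^32 = 0.0886454
  k=4: C(35,4)·0.166667^4·0.833333^31 = 0.1418326
P(X ≤ 4) = 0.2843153

0.28432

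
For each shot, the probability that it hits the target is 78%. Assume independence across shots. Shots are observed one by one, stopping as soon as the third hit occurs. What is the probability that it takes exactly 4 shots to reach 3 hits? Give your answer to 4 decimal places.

Y = trial on which the third success occurs; negative binomial, r=3, p=0.78.
P(Y=4) = C(3,2) · p^3 · (1−p)^1
= 3 · 0.47455 · 0.22 = 0.313204

0.3132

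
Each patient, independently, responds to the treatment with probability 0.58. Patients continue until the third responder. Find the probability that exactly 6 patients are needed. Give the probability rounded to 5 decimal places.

0.14455

Y = trial on which the third success occurs; negative binomial, r=3, p=0.58.
P(Y=6) = C(5,2) · p^3 · (1−p)^3
= 10 · 0.19511 · 0.074088 = 0.1445546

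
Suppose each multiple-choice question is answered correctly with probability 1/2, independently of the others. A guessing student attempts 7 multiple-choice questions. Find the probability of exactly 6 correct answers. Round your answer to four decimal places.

X ~ Binomial(n=7, p=0.50).
P(X=6) = C(7,6) · p^6 · (1−p)^1
= 7 · 0.015625 · 0.5 = 0.054688

0.0547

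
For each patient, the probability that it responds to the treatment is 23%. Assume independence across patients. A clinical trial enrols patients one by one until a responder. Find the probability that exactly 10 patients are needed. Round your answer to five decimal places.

Geometric (trials to first success), p = 0.23.
P(Y = 10) = (1−p)^9 · p = 0.095152 · 0.23 = 0.0218849

0.02188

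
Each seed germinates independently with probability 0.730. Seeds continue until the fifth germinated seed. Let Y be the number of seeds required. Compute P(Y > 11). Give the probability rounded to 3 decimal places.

0.012

Needing more than 11 seeds ⇔ fewer than 5 successes in the first 11. With X ~ Binomial(11, 0.73), P(Y > 11) = P(X ≤ 4).
  k=0: C(11,0)·0.73^0·0.27^11 = 0.00000
  k=1: C(11,1)·0.73^1·0.27^10 = 0.00002
  k=2: C(11,2)·0.73^2·0.27^9 = 0.00022
  k=3: C(11,3)·0.73^3·0.27^8 = 0.00181
  k=4: C(11,4)·0.73^4·0.27^7 = 0.00980
P(X ≤ 4) = 0.01186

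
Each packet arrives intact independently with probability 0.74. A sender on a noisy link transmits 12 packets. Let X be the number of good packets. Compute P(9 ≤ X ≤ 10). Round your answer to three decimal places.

X ~ Binomial(12, 0.74); P(9 ≤ X ≤ 10) = Σ C(12,k) p^k (1−p)^(12−k) over k:
  k=9: C(12,9)·0.74^9·0.26^3 = 0.25729
  k=10: C(12,10)·0.74^10·0.26^2 = 0.21969
Total = 0.47698

0.477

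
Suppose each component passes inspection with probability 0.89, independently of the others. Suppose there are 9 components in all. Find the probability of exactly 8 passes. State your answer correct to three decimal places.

X ~ Binomial(n=9, p=0.89).
P(X=8) = C(9,8) · p^8 · (1−p)^1
= 9 · 0.39366 · 0.11 = 0.38972

0.390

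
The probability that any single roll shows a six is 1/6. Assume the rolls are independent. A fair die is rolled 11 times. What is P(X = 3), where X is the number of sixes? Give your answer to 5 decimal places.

0.17766

X ~ Binomial(n=11, p=0.166667).
P(X=3) = C(11,3) · p^3 · (1−p)^8
= 165 · 0.0046296 · 0.23257 = 0.1776561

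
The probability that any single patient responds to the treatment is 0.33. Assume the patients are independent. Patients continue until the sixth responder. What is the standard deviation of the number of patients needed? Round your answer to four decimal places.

6.0757

Y = total patients until the sixth success; negative binomial with r=6, p=0.33.
SD(Y) = √[r(1−p)/p²] = √(36.914601) = 6.075739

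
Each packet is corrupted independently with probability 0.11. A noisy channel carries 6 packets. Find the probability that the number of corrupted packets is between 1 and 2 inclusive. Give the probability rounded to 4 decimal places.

X ~ Binomial(6, 0.11); P(1 ≤ X ≤ 2) = Σ C(6,k) p^k (1−p)^(6−k) over k:
  k=1: C(6,1)·0.11^1·0.89^5 = 0.368548
  k=2: C(6,2)·0.11^2·0.89^4 = 0.113877
Total = 0.482425

0.4824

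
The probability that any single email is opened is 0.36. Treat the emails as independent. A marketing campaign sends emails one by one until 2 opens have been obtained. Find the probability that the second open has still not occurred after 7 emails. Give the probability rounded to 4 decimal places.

0.2172

Needing more than 7 emails ⇔ fewer than 2 successes in the first 7. With X ~ Binomial(7, 0.36), P(Y > 7) = P(X ≤ 1).
  k=0: C(7,0)·0.36^0·0.64^7 = 0.043980
  k=1: C(7,1)·0.36^1·0.64^6 = 0.173173
P(X ≤ 1) = 0.217154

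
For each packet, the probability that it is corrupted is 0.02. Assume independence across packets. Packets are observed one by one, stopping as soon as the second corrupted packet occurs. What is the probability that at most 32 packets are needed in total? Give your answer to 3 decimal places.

0.134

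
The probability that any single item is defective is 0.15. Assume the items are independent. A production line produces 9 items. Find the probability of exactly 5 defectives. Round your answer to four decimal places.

0.0050

X ~ Binomial(n=9, p=0.15).
P(X=5) = C(9,5) · p^5 · (1−p)^4
= 126 · 7.5937e-05 · 0.52201 = 0.004995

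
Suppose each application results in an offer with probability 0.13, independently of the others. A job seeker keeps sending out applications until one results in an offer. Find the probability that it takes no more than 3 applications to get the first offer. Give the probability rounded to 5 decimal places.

Y = number of applications to the first success; geometric, p = 0.13.
P(Y ≤ 3) = 1 − (1−p)^3 = 1 − 0.6585030 = 0.3414970

0.34150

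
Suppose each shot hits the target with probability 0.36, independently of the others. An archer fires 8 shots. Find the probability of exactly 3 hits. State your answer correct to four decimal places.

X ~ Binomial(n=8, p=0.36).
P(X=3) = C(8,3) · p^3 · (1−p)^5
= 56 · 0.046656 · 0.10737 = 0.280540

0.2805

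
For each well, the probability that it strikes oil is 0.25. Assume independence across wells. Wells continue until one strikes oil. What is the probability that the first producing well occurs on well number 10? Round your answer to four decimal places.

Geometric (trials to first success), p = 0.25.
P(Y = 10) = (1−p)^9 · p = 0.075085 · 0.25 = 0.018771

0.0188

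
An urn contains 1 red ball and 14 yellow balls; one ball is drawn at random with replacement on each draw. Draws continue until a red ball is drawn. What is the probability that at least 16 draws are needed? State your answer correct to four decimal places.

0.3553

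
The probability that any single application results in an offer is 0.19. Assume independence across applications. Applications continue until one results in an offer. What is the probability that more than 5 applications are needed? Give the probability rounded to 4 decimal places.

Y = number of applications to the first success; geometric, p = 0.19.
P(Y > 5) = P(first 5 all fail) = (1−p)^5 = 0.348678

0.3487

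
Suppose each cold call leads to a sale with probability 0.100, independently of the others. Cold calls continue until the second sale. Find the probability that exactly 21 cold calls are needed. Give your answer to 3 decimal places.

0.027

Y = trial on which the second success occurs; negative binomial, r=2, p=0.10.
P(Y=21) = C(20,1) · p^2 · (1−p)^19
= 20 · 0.01 · 0.13509 = 0.02702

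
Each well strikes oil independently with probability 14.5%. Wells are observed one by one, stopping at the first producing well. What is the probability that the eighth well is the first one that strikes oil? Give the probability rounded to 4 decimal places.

0.0484

Geometric (trials to first success), p = 0.145.
P(Y = 8) = (1−p)^7 · p = 0.33401 · 0.145 = 0.048432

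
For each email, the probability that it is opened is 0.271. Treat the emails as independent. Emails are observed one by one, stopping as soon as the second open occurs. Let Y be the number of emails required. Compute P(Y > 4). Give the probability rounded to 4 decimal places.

0.7024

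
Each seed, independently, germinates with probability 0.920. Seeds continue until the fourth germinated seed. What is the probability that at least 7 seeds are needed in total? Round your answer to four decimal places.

0.0085

Needing more than 6 seeds ⇔ fewer than 4 successes in the first 6. With X ~ Binomial(6, 0.92), P(Y > 6) = P(X ≤ 3).
  k=0: C(6,0)·0.92^0·0.08^6 = 0.000000
  k=1: C(6,1)·0.92^1·0.08^5 = 0.000018
  k=2: C(6,2)·0.92^2·0.08^4 = 0.000520
  k=3: C(6,3)·0.92^3·0.08^3 = 0.007974
P(X ≤ 3) = 0.008512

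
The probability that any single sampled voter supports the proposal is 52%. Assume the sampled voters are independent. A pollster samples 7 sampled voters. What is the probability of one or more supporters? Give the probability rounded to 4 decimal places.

0.9941

P(at least one) = 1 − P(none) = 1 − (1 − 0.52)^7
= 1 − 0.005871 = 0.994129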